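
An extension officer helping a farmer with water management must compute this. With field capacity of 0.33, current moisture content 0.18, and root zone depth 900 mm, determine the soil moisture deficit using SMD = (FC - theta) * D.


SMD = (FC - theta) * D
    = (0.33 - 0.18) * 900
    = 0.150 * 900
    = 135 mm


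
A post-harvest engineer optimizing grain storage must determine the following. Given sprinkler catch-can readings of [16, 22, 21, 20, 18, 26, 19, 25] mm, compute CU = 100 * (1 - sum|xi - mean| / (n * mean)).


xbar = 167 / 8 = 20.875
sum|xi - xbar| = 21
CU = 100 * (1 - 21 / (8 * 20.875))
   = 100 * (1 - 0.1257)
   = 87.43%


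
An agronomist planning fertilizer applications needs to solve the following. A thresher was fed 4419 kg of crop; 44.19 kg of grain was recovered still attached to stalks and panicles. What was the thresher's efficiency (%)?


eta = (total - unthreshed) / total * 100
    = (4419 - 44.19) / 4419 * 100
    = 4374.81 / 4419 * 100
    = 99%


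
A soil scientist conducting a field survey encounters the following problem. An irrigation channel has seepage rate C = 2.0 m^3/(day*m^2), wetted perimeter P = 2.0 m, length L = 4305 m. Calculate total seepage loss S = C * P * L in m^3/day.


S = C * P * L
  = 2.0 * 2.0 * 4305
  = 17220 m^3/day


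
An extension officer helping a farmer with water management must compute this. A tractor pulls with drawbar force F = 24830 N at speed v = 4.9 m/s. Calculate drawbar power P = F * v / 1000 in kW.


P = F * v / 1000
  = 24830 * 4.9 / 1000
  = 121667 / 1000
  = 121.67 kW


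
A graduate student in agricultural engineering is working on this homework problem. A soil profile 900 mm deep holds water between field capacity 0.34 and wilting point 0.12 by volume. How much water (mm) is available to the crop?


AW = (FC - WP) * D
   = (0.34 - 0.12) * 900
   = 0.22 * 900
   = 198 mm


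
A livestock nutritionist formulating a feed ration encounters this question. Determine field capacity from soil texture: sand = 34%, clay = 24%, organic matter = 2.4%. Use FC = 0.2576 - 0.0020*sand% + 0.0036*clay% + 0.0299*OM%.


FC = 0.2576 - 0.0020*34 + 0.0036*24 + 0.0299*2.4
   = 0.2576 - 0.0680 + 0.0864 + 0.0718
   = 0.3478


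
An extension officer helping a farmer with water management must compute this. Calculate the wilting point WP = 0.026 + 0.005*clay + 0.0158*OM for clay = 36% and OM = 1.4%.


WP = 0.026 + 0.005*36 + 0.0158*1.4
   = 0.026 + 0.1800 + 0.0221
   = 0.2281


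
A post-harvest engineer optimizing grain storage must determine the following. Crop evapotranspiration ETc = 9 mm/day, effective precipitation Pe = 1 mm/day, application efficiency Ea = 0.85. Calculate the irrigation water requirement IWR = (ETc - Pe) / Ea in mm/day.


IWR = (ETc - Pe) / Ea
    = (9 - 1) / 0.85
    = 8 / 0.85
    = 9.41 mm/day


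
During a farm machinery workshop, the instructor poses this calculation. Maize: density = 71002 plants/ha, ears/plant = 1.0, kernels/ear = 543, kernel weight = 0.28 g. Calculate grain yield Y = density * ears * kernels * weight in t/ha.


Y = density * ears * kernels * kw
  = 71002 * 1.0 * 543 * 0.28 g/ha
  = 10795144.08 g/ha
  = 10795.14 kg/ha = 10.80 t/ha


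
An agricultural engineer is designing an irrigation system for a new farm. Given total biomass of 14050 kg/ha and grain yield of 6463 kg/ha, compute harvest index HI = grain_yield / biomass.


HI = grain_yield / biomass
   = 6463 / 14050
   = 0.46


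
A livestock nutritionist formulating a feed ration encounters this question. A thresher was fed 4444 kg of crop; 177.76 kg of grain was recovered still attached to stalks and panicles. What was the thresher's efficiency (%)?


eta = (total - unthreshed) / total * 100
    = (4444 - 177.76) / 4444 * 100
    = 4266.24 / 4444 * 100
    = 96%


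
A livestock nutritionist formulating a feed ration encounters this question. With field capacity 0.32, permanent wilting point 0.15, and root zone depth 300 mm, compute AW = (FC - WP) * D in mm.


AW = (FC - WP) * D
   = (0.32 - 0.15) * 300
   = 0.17 * 300
   = 51 mm


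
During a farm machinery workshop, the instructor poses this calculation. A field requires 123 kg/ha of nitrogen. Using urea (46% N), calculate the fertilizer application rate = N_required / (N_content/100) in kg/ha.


Rate = N_required / (N_content / 100)
     = 123 / (46 / 100)
     = 123 / 0.46
     = 267.39 kg/ha


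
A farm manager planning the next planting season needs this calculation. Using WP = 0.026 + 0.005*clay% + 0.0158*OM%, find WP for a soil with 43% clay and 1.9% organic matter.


WP = 0.026 + 0.005*43 + 0.0158*1.9
   = 0.026 + 0.2150 + 0.0300
   = 0.2710


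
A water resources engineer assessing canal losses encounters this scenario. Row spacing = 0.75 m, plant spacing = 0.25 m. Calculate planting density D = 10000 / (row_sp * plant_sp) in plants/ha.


D = 10000 / (row_sp * plant_sp)
  = 10000 / (0.75 * 0.25)
  = 10000 / 0.1875
  = 53333.33 plants/ha


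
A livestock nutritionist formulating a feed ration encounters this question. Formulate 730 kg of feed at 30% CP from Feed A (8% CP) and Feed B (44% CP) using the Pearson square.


parts_A = CP_b - target = 44 - 30 = 14
parts_B = target - CP_a = 30 - 8 = 22
total_parts = 14 + 22 = 36
Feed A = 730 * 14 / 36 = 283.89 kg
Feed B = 730 * 22 / 36 = 446.11 kg

283.89 kg


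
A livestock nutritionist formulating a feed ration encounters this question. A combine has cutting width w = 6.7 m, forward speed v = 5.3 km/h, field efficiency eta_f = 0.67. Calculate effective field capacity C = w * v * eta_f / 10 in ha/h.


C = w * v * eta_f / 10
  = 6.7 * 5.3 * 0.67 / 10
  = 23.79 / 10
  = 2.38 ha/h


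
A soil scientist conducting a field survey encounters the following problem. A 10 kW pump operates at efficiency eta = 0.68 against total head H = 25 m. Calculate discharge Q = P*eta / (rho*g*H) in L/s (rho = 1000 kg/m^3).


Q = (P * 1000 * eta) / (rho * g * H)
  = (10 * 1000 * 0.68) / (1000 * 9.81 * 25)
  = 6800 / 245250
  = 0.02773 m^3/s = 27.73 L/s


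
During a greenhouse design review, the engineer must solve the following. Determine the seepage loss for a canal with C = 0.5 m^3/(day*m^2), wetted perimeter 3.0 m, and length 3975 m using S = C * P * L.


S = C * P * L
  = 0.5 * 3.0 * 3975
  = 5962.50 m^3/day


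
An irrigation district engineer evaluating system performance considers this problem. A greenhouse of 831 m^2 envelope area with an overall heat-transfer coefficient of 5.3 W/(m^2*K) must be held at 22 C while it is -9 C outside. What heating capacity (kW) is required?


dT = 22 - (-9) = 31 K
Q = U * A * dT
  = 5.3 * 831 * 31
  = 136533.30 W = 136.53 kW


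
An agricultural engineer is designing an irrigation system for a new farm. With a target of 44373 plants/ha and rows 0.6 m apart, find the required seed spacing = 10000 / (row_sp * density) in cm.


spacing = 10000 / (row_sp * density)
        = 10000 / (0.6 * 44373)
        = 10000 / 26623.80
        = 0.37560 m = 37.56 cm


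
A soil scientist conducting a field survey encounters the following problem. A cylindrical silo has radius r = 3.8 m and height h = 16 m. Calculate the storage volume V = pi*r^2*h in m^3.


V = pi * r^2 * h
  = pi * 3.8^2 * 16
  = pi * 14.44 * 16
  = 725.83 m^3


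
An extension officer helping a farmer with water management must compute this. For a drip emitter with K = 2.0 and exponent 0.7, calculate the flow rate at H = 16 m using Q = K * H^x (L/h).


Q = K * H^x
  = 2.0 * 16^0.7
  = 2.0 * 6.9644
  = 13.93 L/h


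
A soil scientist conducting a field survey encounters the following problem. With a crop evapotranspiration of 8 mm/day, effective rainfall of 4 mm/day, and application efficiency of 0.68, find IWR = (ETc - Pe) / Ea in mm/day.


IWR = (ETc - Pe) / Ea
    = (8 - 4) / 0.68
    = 4 / 0.68
    = 5.88 mm/day


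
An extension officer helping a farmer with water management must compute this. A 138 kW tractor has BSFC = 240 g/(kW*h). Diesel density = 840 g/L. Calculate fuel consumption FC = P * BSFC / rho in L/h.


FC = P * BSFC / rho_fuel
   = 138 * 240 / 840
   = 33120 / 840
   = 39.43 L/h


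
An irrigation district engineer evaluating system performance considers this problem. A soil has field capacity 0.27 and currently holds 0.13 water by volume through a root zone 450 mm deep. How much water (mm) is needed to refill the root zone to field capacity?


SMD = (FC - theta) * D
    = (0.27 - 0.13) * 450
    = 0.140 * 450
    = 63 mm


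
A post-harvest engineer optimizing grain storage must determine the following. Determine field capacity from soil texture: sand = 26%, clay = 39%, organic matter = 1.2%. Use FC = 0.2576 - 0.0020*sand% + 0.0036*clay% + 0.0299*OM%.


FC = 0.2576 - 0.0020*26 + 0.0036*39 + 0.0299*1.2
   = 0.2576 - 0.0520 + 0.1404 + 0.0359
   = 0.3819


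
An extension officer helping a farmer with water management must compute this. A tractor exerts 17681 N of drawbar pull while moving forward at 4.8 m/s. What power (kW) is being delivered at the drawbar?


P = F * v / 1000
  = 17681 * 4.8 / 1000
  = 84868.80 / 1000
  = 84.87 kW


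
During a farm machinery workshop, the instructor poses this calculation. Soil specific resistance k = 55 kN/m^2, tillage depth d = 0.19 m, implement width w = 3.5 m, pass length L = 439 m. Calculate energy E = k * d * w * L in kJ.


E = k * d * w * L
  = 55 * 0.19 * 3.5 * 439
  = 16056.43 kJ


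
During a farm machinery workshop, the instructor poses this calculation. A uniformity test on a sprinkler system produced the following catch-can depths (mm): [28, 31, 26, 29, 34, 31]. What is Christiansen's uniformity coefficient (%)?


xbar = 179 / 6 = 29.833
sum|xi - xbar| = 13
CU = 100 * (1 - 13 / (6 * 29.833))
   = 100 * (1 - 0.0726)
   = 92.74%


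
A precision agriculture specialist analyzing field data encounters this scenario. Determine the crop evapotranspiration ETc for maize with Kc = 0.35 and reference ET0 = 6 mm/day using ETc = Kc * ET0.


ETc = Kc * ET0
    = 0.35 * 6
    = 2.10 mm/day


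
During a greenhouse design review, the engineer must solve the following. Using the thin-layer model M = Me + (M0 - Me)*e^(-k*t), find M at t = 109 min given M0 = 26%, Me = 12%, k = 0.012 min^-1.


M = Me + (M0 - Me) * e^(-k*t)
  = 12 + (26 - 12) * e^(-0.012*109)
  = 12 + 14 * e^(-1.308)
  = 12 + 14 * 0.27036
  = 12 + 3.7850
  = 15.79%


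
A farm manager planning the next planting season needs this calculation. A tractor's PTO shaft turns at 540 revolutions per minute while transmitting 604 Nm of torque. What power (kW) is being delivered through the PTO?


P = 2*pi*n*T / 60000
  = 2*pi * 540 * 604 / 60000
  = 2049323.72 / 60000
  = 34.16 kW


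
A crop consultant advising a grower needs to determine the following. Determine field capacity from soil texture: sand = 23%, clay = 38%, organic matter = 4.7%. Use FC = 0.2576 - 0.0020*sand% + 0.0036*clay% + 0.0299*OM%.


FC = 0.2576 - 0.0020*23 + 0.0036*38 + 0.0299*4.7
   = 0.2576 - 0.0460 + 0.1368 + 0.1405
   = 0.4889


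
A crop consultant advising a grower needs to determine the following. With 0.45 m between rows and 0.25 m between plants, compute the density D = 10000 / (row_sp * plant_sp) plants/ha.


D = 10000 / (row_sp * plant_sp)
  = 10000 / (0.45 * 0.25)
  = 10000 / 0.1125
  = 88888.89 plants/ha


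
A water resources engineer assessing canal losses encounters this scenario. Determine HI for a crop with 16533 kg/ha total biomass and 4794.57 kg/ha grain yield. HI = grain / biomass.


HI = grain_yield / biomass
   = 4794.57 / 16533
   = 0.29


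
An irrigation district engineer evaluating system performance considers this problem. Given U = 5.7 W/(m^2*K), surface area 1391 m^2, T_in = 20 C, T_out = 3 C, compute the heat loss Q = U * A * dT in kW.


dT = 20 - (3) = 17 K
Q = U * A * dT
  = 5.7 * 1391 * 17
  = 134787.90 W = 134.79 kW


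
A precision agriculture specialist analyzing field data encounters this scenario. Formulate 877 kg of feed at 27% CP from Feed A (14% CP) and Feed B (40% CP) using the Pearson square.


parts_A = CP_b - target = 40 - 27 = 13
parts_B = target - CP_a = 27 - 14 = 13
total_parts = 13 + 13 = 26
Feed A = 877 * 13 / 26 = 438.50 kg
Feed B = 877 * 13 / 26 = 438.50 kg


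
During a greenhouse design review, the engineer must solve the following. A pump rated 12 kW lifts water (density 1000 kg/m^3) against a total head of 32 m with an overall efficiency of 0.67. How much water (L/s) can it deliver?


Q = (P * 1000 * eta) / (rho * g * H)
  = (12 * 1000 * 0.67) / (1000 * 9.81 * 32)
  = 8040 / 313920
  = 0.02561 m^3/s = 25.61 L/s


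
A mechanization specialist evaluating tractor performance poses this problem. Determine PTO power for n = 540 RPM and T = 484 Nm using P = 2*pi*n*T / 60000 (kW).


P = 2*pi*n*T / 60000
  = 2*pi * 540 * 484 / 60000
  = 1642173.31 / 60000
  = 27.37 kW


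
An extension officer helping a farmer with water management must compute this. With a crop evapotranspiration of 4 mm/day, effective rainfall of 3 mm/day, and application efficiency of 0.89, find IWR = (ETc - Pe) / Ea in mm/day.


IWR = (ETc - Pe) / Ea
    = (4 - 3) / 0.89
    = 1 / 0.89
    = 1.12 mm/day


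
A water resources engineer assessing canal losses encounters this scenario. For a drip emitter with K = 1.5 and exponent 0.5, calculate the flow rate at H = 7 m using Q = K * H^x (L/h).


Q = K * H^x
  = 1.5 * 7^0.5
  = 1.5 * 2.6458
  = 3.97 L/h


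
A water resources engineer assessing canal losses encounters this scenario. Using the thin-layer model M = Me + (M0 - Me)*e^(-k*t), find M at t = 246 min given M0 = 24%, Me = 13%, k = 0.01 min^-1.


M = Me + (M0 - Me) * e^(-k*t)
  = 13 + (24 - 13) * e^(-0.01*246)
  = 13 + 11 * e^(-2.460)
  = 13 + 11 * 0.08543
  = 13 + 0.9398
  = 13.94%


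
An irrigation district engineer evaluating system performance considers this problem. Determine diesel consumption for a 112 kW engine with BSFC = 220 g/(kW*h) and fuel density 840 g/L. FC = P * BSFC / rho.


FC = P * BSFC / rho_fuel
   = 112 * 220 / 840
   = 24640 / 840
   = 29.33 L/h


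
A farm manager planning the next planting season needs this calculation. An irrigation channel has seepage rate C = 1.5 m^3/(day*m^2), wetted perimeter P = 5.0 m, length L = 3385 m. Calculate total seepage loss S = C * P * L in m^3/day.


S = C * P * L
  = 1.5 * 5.0 * 3385
  = 25387.50 m^3/day


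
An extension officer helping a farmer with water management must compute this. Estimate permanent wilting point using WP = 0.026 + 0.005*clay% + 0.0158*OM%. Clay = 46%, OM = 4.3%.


WP = 0.026 + 0.005*46 + 0.0158*4.3
   = 0.026 + 0.2300 + 0.0679
   = 0.3239


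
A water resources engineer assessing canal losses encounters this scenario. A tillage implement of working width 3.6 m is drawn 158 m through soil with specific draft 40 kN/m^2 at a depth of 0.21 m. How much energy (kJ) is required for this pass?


E = k * d * w * L
  = 40 * 0.21 * 3.6 * 158
  = 4777.92 kJ


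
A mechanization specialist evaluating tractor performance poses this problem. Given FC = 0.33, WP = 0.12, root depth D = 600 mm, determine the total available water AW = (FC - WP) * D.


AW = (FC - WP) * D
   = (0.33 - 0.12) * 600
   = 0.21 * 600
   = 126 mm


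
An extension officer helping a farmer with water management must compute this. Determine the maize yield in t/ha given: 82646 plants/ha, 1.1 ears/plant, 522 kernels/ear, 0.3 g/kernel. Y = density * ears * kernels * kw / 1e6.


Y = density * ears * kernels * kw
  = 82646 * 1.1 * 522 * 0.3 g/ha
  = 14236599.96 g/ha
  = 14236.60 kg/ha = 14.24 t/ha


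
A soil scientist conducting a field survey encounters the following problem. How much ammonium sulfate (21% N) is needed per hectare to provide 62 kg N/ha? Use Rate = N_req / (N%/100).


Rate = N_required / (N_content / 100)
     = 62 / (21 / 100)
     = 62 / 0.21
     = 295.24 kg/ha


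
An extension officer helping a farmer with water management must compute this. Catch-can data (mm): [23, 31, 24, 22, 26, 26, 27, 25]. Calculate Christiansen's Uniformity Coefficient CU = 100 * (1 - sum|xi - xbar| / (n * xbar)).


xbar = 204 / 8 = 25.500
sum|xi - xbar| = 16
CU = 100 * (1 - 16 / (8 * 25.500))
   = 100 * (1 - 0.0784)
   = 92.16%


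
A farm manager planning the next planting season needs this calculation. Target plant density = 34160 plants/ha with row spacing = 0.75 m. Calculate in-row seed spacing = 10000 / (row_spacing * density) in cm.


spacing = 10000 / (row_sp * density)
        = 10000 / (0.75 * 34160)
        = 10000 / 25620
        = 0.39032 m = 39.03 cm


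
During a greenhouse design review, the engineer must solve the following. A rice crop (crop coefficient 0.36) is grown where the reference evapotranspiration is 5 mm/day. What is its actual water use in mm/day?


ETc = Kc * ET0
    = 0.36 * 5
    = 1.80 mm/day


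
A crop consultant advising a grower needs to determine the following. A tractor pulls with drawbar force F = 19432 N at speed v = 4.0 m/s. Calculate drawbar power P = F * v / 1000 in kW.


P = F * v / 1000
  = 19432 * 4.0 / 1000
  = 77728 / 1000
  = 77.73 kW


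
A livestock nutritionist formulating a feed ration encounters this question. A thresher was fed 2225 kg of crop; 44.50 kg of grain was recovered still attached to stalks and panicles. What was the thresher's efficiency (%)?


eta = (total - unthreshed) / total * 100
    = (2225 - 44.50) / 2225 * 100
    = 2180.50 / 2225 * 100
    = 98%


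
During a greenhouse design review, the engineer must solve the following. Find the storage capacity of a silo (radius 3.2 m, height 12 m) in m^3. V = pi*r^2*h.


V = pi * r^2 * h
  = pi * 3.2^2 * 12
  = pi * 10.24 * 12
  = 386.04 m^3


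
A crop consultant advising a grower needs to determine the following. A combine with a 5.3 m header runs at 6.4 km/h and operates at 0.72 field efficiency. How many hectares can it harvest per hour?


C = w * v * eta_f / 10
  = 5.3 * 6.4 * 0.72 / 10
  = 24.42 / 10
  = 2.44 ha/h


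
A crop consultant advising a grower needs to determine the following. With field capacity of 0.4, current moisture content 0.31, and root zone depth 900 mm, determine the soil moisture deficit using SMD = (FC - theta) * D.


SMD = (FC - theta) * D
    = (0.4 - 0.31) * 900
    = 0.090 * 900
    = 81 mm


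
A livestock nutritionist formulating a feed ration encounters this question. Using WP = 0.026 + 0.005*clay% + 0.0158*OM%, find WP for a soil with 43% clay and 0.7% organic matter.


WP = 0.026 + 0.005*43 + 0.0158*0.7
   = 0.026 + 0.2150 + 0.0111
   = 0.2521


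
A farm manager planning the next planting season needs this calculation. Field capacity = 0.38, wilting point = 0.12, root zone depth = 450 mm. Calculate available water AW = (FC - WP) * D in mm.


AW = (FC - WP) * D
   = (0.38 - 0.12) * 450
   = 0.26 * 450
   = 117 mm


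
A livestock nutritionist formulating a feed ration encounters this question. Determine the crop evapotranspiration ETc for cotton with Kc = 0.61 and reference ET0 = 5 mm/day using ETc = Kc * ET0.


ETc = Kc * ET0
    = 0.61 * 5
    = 3.05 mm/day


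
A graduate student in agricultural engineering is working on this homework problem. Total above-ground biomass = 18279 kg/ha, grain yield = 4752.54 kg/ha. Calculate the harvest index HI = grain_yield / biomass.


HI = grain_yield / biomass
   = 4752.54 / 18279
   = 0.26


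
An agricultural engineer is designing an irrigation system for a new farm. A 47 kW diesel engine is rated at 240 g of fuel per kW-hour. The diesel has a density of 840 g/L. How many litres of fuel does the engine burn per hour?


FC = P * BSFC / rho_fuel
   = 47 * 240 / 840
   = 11280 / 840
   = 13.43 L/h


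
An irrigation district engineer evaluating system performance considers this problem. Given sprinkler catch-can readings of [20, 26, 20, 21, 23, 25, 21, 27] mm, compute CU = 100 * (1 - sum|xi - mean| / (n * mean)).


xbar = 183 / 8 = 22.875
sum|xi - xbar| = 19
CU = 100 * (1 - 19 / (8 * 22.875))
   = 100 * (1 - 0.1038)
   = 89.62%


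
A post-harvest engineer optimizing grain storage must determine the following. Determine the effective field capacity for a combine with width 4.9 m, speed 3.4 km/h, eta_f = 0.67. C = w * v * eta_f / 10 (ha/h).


C = w * v * eta_f / 10
  = 4.9 * 3.4 * 0.67 / 10
  = 11.16 / 10
  = 1.12 ha/h


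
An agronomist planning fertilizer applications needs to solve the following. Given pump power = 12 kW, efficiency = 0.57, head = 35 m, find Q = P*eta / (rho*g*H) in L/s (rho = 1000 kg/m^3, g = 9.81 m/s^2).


Q = (P * 1000 * eta) / (rho * g * H)
  = (12 * 1000 * 0.57) / (1000 * 9.81 * 35)
  = 6840 / 343350
  = 0.01992 m^3/s = 19.92 L/s


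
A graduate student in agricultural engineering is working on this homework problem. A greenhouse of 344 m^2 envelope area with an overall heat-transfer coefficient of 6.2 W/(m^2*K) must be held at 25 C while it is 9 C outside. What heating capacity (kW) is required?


dT = 25 - (9) = 16 K
Q = U * A * dT
  = 6.2 * 344 * 16
  = 34124.80 W = 34.12 kW


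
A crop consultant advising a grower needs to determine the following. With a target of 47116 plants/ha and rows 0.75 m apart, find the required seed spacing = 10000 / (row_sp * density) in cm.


spacing = 10000 / (row_sp * density)
        = 10000 / (0.75 * 47116)
        = 10000 / 35337
        = 0.28299 m = 28.30 cm


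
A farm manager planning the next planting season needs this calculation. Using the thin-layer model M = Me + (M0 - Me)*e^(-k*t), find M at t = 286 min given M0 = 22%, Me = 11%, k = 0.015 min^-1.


M = Me + (M0 - Me) * e^(-k*t)
  = 11 + (22 - 11) * e^(-0.015*286)
  = 11 + 11 * e^(-4.290)
  = 11 + 11 * 0.01370
  = 11 + 0.1508
  = 11.15%


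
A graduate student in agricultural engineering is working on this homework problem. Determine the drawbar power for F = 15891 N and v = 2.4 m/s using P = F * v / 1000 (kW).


P = F * v / 1000
  = 15891 * 2.4 / 1000
  = 38138.40 / 1000
  = 38.14 kW


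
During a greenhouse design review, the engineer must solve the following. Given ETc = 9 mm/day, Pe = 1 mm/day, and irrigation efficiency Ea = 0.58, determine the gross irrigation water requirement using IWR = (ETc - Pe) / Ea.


IWR = (ETc - Pe) / Ea
    = (9 - 1) / 0.58
    = 8 / 0.58
    = 13.79 mm/day


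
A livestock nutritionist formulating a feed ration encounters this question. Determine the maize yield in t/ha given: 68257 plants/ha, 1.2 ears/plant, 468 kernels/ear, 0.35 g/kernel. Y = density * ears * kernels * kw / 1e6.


Y = density * ears * kernels * kw
  = 68257 * 1.2 * 468 * 0.35 g/ha
  = 13416595.92 g/ha
  = 13416.60 kg/ha = 13.42 t/ha


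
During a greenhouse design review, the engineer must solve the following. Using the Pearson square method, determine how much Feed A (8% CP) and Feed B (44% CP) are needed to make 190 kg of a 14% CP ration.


parts_A = CP_b - target = 44 - 14 = 30
parts_B = target - CP_a = 14 - 8 = 6
total_parts = 30 + 6 = 36
Feed A = 190 * 30 / 36 = 158.33 kg
Feed B = 190 * 6 / 36 = 31.67 kg

158.33 kg


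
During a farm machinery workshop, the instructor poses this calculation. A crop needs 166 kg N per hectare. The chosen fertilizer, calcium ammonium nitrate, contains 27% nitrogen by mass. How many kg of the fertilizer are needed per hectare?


Rate = N_required / (N_content / 100)
     = 166 / (27 / 100)
     = 166 / 0.27
     = 614.81 kg/ha


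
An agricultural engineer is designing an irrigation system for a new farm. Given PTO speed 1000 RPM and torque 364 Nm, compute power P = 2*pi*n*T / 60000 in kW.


P = 2*pi*n*T / 60000
  = 2*pi * 1000 * 364 / 60000
  = 2287079.45 / 60000
  = 38.12 kW


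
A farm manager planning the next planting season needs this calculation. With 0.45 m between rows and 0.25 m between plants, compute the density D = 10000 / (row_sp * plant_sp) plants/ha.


D = 10000 / (row_sp * plant_sp)
  = 10000 / (0.45 * 0.25)
  = 10000 / 0.1125
  = 88888.89 plants/ha


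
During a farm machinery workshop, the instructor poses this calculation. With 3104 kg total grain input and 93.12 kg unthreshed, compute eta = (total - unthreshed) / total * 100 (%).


eta = (total - unthreshed) / total * 100
    = (3104 - 93.12) / 3104 * 100
    = 3010.88 / 3104 * 100
    = 97%


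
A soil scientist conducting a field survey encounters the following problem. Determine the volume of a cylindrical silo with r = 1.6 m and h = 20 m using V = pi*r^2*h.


V = pi * r^2 * h
  = pi * 1.6^2 * 20
  = pi * 2.56 * 20
  = 160.85 m^3


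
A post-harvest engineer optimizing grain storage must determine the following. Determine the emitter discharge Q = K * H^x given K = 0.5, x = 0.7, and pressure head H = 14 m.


Q = K * H^x
  = 0.5 * 14^0.7
  = 0.5 * 6.3429
  = 3.17 L/h


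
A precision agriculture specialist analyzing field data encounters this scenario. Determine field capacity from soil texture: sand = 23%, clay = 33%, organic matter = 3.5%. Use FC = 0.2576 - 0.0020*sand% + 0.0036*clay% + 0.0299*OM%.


FC = 0.2576 - 0.0020*23 + 0.0036*33 + 0.0299*3.5
   = 0.2576 - 0.0460 + 0.1188 + 0.1047
   = 0.4351


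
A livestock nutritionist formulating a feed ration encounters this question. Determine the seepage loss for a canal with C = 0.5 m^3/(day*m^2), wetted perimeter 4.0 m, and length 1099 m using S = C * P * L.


S = C * P * L
  = 0.5 * 4.0 * 1099
  = 2198 m^3/day


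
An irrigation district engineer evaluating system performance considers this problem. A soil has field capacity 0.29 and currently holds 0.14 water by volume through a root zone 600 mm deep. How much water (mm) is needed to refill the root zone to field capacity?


SMD = (FC - theta) * D
    = (0.29 - 0.14) * 600
    = 0.150 * 600
    = 90 mm


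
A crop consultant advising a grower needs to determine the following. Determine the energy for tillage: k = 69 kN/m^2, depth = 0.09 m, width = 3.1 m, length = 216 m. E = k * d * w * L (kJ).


E = k * d * w * L
  = 69 * 0.09 * 3.1 * 216
  = 4158.22 kJ


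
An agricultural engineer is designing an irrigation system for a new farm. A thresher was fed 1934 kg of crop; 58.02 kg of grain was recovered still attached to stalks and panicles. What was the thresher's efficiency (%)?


eta = (total - unthreshed) / total * 100
    = (1934 - 58.02) / 1934 * 100
    = 1875.98 / 1934 * 100
    = 97%


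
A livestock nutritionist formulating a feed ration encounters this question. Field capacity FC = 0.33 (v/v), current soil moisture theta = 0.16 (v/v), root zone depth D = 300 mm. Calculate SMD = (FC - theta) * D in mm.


SMD = (FC - theta) * D
    = (0.33 - 0.16) * 300
    = 0.170 * 300
    = 51 mm


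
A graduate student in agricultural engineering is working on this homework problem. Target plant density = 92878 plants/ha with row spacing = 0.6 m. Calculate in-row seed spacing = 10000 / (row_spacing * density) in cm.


spacing = 10000 / (row_sp * density)
        = 10000 / (0.6 * 92878)
        = 10000 / 55726.80
        = 0.17945 m = 17.94 cm


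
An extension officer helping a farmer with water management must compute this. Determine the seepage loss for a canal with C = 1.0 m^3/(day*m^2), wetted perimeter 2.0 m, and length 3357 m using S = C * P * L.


S = C * P * L
  = 1.0 * 2.0 * 3357
  = 6714 m^3/day


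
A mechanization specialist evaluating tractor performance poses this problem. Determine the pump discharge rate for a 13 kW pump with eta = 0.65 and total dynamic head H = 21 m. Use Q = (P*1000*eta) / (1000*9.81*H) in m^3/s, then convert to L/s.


Q = (P * 1000 * eta) / (rho * g * H)
  = (13 * 1000 * 0.65) / (1000 * 9.81 * 21)
  = 8450 / 206010
  = 0.04102 m^3/s = 41.02 L/s


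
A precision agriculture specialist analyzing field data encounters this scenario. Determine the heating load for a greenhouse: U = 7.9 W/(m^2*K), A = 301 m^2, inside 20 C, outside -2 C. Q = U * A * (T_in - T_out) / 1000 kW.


dT = 20 - (-2) = 22 K
Q = U * A * dT
  = 7.9 * 301 * 22
  = 52313.80 W = 52.31 kW


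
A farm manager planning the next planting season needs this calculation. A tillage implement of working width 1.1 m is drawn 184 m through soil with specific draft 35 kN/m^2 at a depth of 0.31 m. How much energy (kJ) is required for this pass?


E = k * d * w * L
  = 35 * 0.31 * 1.1 * 184
  = 2196.04 kJ


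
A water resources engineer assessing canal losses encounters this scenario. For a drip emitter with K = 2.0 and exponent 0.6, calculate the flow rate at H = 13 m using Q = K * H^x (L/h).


Q = K * H^x
  = 2.0 * 13^0.6
  = 2.0 * 4.6598
  = 9.32 L/h


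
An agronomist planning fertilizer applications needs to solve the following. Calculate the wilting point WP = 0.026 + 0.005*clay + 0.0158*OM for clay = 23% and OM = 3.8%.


WP = 0.026 + 0.005*23 + 0.0158*3.8
   = 0.026 + 0.1150 + 0.0600
   = 0.2010


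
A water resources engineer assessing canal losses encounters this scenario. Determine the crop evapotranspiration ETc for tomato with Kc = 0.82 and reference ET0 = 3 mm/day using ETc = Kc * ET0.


ETc = Kc * ET0
    = 0.82 * 3
    = 2.46 mm/day


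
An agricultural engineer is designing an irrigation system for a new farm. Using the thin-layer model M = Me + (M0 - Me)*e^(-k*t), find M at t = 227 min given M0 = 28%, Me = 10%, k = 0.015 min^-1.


M = Me + (M0 - Me) * e^(-k*t)
  = 10 + (28 - 10) * e^(-0.015*227)
  = 10 + 18 * e^(-3.405)
  = 10 + 18 * 0.03321
  = 10 + 0.5977
  = 10.60%


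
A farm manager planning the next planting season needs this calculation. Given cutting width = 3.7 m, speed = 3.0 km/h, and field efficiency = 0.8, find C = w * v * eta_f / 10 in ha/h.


C = w * v * eta_f / 10
  = 3.7 * 3.0 * 0.8 / 10
  = 8.88 / 10
  = 0.89 ha/h


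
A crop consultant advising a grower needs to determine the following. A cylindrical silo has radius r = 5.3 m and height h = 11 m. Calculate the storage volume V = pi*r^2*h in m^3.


V = pi * r^2 * h
  = pi * 5.3^2 * 11
  = pi * 28.09 * 11
  = 970.72 m^3


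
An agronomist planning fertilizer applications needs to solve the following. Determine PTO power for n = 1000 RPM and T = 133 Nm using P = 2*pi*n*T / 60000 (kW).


P = 2*pi*n*T / 60000
  = 2*pi * 1000 * 133 / 60000
  = 835663.65 / 60000
  = 13.93 kW


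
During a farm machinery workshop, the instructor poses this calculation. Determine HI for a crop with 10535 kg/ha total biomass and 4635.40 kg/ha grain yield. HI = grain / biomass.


HI = grain_yield / biomass
   = 4635.40 / 10535
   = 0.44


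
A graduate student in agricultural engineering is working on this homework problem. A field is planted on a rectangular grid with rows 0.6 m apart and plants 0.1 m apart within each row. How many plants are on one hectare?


D = 10000 / (row_sp * plant_sp)
  = 10000 / (0.6 * 0.1)
  = 10000 / 0.0600
  = 166666.67 plants/ha


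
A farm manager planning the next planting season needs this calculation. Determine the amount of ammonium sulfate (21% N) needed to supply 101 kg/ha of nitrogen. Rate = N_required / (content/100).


Rate = N_required / (N_content / 100)
     = 101 / (21 / 100)
     = 101 / 0.21
     = 480.95 kg/ha


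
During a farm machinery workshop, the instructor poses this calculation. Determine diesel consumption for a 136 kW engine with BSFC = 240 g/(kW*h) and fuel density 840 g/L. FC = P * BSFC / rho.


FC = P * BSFC / rho_fuel
   = 136 * 240 / 840
   = 32640 / 840
   = 38.86 L/h


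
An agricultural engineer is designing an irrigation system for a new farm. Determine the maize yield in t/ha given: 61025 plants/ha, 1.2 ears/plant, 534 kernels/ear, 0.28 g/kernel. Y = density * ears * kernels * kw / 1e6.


Y = density * ears * kernels * kw
  = 61025 * 1.2 * 534 * 0.28 g/ha
  = 10949349.60 g/ha
  = 10949.35 kg/ha = 10.95 t/ha


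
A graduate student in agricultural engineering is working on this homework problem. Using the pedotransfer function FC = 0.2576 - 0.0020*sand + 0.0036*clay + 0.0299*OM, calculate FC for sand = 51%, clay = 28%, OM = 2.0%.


FC = 0.2576 - 0.0020*51 + 0.0036*28 + 0.0299*2.0
   = 0.2576 - 0.1020 + 0.1008 + 0.0598
   = 0.3162


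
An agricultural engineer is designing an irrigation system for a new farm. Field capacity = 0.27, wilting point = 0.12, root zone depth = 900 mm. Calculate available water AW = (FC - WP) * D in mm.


AW = (FC - WP) * D
   = (0.27 - 0.12) * 900
   = 0.15 * 900
   = 135 mm


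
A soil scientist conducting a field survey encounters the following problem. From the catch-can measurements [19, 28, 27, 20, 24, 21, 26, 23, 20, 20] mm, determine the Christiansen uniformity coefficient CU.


xbar = 228 / 10 = 22.800
sum|xi - xbar| = 28
CU = 100 * (1 - 28 / (10 * 22.800))
   = 100 * (1 - 0.1228)
   = 87.72%


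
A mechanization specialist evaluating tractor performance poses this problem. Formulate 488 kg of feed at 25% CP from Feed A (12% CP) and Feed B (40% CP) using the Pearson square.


parts_A = CP_b - target = 40 - 25 = 15
parts_B = target - CP_a = 25 - 12 = 13
total_parts = 15 + 13 = 28
Feed A = 488 * 15 / 28 = 261.43 kg
Feed B = 488 * 13 / 28 = 226.57 kg

261.43 kg


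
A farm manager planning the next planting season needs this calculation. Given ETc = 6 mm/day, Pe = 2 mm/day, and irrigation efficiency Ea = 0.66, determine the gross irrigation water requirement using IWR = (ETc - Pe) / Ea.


IWR = (ETc - Pe) / Ea
    = (6 - 2) / 0.66
    = 4 / 0.66
    = 6.06 mm/day


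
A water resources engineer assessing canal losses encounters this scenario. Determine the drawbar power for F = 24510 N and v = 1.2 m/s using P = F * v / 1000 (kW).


P = F * v / 1000
  = 24510 * 1.2 / 1000
  = 29412 / 1000
  = 29.41 kW


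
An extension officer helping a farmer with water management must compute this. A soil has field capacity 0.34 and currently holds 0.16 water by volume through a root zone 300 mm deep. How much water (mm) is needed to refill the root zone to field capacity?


SMD = (FC - theta) * D
    = (0.34 - 0.16) * 300
    = 0.180 * 300
    = 54 mm


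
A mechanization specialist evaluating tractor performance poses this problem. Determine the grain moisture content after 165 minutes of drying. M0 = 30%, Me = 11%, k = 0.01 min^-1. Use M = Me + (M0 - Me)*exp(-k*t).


M = Me + (M0 - Me) * e^(-k*t)
  = 11 + (30 - 11) * e^(-0.01*165)
  = 11 + 19 * e^(-1.650)
  = 11 + 19 * 0.19205
  = 11 + 3.6489
  = 14.65%


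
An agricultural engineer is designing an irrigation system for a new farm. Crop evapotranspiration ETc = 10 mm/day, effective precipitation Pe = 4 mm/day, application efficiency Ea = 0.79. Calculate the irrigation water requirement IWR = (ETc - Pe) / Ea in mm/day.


IWR = (ETc - Pe) / Ea
    = (10 - 4) / 0.79
    = 6 / 0.79
    = 7.59 mm/day


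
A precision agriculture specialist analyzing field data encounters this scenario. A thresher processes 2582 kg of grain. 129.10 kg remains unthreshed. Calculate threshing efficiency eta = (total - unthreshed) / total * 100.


eta = (total - unthreshed) / total * 100
    = (2582 - 129.10) / 2582 * 100
    = 2452.90 / 2582 * 100
    = 95%


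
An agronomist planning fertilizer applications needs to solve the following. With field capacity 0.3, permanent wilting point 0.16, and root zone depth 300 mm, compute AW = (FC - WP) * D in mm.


AW = (FC - WP) * D
   = (0.3 - 0.16) * 300
   = 0.14 * 300
   = 42 mm


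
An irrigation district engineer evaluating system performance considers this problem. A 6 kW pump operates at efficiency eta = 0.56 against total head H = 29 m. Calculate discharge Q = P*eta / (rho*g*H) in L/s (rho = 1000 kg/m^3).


Q = (P * 1000 * eta) / (rho * g * H)
  = (6 * 1000 * 0.56) / (1000 * 9.81 * 29)
  = 3360 / 284490
  = 0.01181 m^3/s = 11.81 L/s


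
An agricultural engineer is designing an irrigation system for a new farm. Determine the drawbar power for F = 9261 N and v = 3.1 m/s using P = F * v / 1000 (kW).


P = F * v / 1000
  = 9261 * 3.1 / 1000
  = 28709.10 / 1000
  = 28.71 kW


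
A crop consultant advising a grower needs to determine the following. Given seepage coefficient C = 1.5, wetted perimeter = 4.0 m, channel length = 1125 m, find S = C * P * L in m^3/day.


S = C * P * L
  = 1.5 * 4.0 * 1125
  = 6750 m^3/day


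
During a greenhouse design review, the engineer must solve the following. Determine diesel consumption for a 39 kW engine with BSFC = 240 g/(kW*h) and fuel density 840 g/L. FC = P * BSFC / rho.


FC = P * BSFC / rho_fuel
   = 39 * 240 / 840
   = 9360 / 840
   = 11.14 L/h


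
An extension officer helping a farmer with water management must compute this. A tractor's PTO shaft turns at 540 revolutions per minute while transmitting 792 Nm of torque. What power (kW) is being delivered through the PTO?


P = 2*pi*n*T / 60000
  = 2*pi * 540 * 792 / 60000
  = 2687192.69 / 60000
  = 44.79 kW


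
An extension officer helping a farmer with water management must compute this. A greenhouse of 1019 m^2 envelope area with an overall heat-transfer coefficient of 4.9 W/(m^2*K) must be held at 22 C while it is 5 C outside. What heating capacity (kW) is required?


dT = 22 - (5) = 17 K
Q = U * A * dT
  = 4.9 * 1019 * 17
  = 84882.70 W = 84.88 kW


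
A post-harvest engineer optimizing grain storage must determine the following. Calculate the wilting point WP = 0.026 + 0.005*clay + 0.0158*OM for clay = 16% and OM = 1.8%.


WP = 0.026 + 0.005*16 + 0.0158*1.8
   = 0.026 + 0.0800 + 0.0284
   = 0.1344


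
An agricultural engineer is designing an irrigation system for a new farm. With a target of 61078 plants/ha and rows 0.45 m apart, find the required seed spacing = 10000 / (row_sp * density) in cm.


spacing = 10000 / (row_sp * density)
        = 10000 / (0.45 * 61078)
        = 10000 / 27485.10
        = 0.36383 m = 36.38 cm


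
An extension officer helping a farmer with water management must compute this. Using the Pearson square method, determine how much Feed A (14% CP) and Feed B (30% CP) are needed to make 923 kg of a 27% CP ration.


parts_A = CP_b - target = 30 - 27 = 3
parts_B = target - CP_a = 27 - 14 = 13
total_parts = 3 + 13 = 16
Feed A = 923 * 3 / 16 = 173.06 kg
Feed B = 923 * 13 / 16 = 749.94 kg

173.06 kg


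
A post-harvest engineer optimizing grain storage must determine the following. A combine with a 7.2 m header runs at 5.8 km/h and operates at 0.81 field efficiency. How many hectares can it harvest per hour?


C = w * v * eta_f / 10
  = 7.2 * 5.8 * 0.81 / 10
  = 33.83 / 10
  = 3.38 ha/h


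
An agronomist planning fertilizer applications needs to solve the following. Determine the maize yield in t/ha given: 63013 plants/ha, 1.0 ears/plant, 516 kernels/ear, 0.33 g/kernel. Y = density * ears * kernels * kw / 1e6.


Y = density * ears * kernels * kw
  = 63013 * 1.0 * 516 * 0.33 g/ha
  = 10729853.64 g/ha
  = 10729.85 kg/ha = 10.73 t/ha


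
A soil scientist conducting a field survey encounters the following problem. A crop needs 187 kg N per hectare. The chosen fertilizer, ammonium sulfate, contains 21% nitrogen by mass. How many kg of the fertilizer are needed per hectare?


Rate = N_required / (N_content / 100)
     = 187 / (21 / 100)
     = 187 / 0.21
     = 890.48 kg/ha


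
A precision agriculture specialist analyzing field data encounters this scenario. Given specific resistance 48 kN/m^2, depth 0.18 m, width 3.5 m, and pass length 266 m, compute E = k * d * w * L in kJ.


E = k * d * w * L
  = 48 * 0.18 * 3.5 * 266
  = 8043.84 kJ


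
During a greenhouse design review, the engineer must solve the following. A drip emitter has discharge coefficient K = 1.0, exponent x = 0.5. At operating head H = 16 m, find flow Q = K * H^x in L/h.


Q = K * H^x
  = 1.0 * 16^0.5
  = 1.0 * 4
  = 4 L/h


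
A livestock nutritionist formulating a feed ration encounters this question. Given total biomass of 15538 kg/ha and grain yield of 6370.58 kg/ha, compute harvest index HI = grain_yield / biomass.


HI = grain_yield / biomass
   = 6370.58 / 15538
   = 0.41
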